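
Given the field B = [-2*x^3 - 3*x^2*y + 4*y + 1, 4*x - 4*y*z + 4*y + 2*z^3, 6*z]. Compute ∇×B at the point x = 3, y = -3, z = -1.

(∇×B)₁ = ∂B₃/∂y − ∂B₂/∂z = 4*y - 6*z^2
(∇×B)₂ = ∂B₁/∂z − ∂B₃/∂x = 0
(∇×B)₃ = ∂B₂/∂x − ∂B₁/∂y = 3*x^2
∇×B = (4*y - 6*z^2, 0, 3*x^2)
At (3, -3, -1): (-18, 0, 27).

(-18, 0, 27)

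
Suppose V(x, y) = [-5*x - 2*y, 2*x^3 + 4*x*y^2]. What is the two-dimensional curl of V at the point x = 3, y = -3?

92

∂V₂/∂x = 6*x^2 + 4*y^2
∂V₁/∂y = -2
Scalar curl = 6*x^2 + 4*y^2 + 2
At (3, -3): 92.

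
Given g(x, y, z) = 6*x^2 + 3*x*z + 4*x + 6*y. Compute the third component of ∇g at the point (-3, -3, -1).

(∇g)_3 = ∂g/∂z = 3*x
At (-3, -3, -1): -9.

-9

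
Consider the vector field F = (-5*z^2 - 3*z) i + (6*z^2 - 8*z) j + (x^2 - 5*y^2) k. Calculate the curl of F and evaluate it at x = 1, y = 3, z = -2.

(∇×F)₁ = ∂F₃/∂y − ∂F₂/∂z = -10*y - 12*z + 8
(∇×F)₂ = ∂F₁/∂z − ∂F₃/∂x = -2*x - 10*z - 3
(∇×F)₃ = ∂F₂/∂x − ∂F₁/∂y = 0
∇×F = (-10*y - 12*z + 8, -2*x - 10*z - 3, 0)
At (1, 3, -2): (2, 15, 0).

(2, 15, 0)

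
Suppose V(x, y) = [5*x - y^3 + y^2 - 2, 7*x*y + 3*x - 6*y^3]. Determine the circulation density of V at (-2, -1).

1

∂V₂/∂x = 7*y + 3
∂V₁/∂y = -3*y^2 + 2*y
Scalar curl = 3*y^2 + 5*y + 3
At (-2, -1): 1.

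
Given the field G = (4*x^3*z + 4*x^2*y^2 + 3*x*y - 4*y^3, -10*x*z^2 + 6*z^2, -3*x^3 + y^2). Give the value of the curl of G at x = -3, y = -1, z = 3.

(-218, -27, 3)

(∇×G)₁ = ∂G₃/∂y − ∂G₂/∂z = 20*x*z + 2*y - 12*z
(∇×G)₂ = ∂G₁/∂z − ∂G₃/∂x = 4*x^3 + 9*x^2
(∇×G)₃ = ∂G₂/∂x − ∂G₁/∂y = -8*x^2*y - 3*x + 12*y^2 - 10*z^2
∇×G = (20*x*z + 2*y - 12*z, 4*x^3 + 9*x^2, -8*x^2*y - 3*x + 12*y^2 - 10*z^2)
At (-3, -1, 3): (-218, -27, 3).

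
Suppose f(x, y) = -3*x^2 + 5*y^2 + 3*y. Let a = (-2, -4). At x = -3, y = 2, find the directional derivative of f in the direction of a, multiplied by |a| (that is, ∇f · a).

-128

∂f/∂x = -6*x
∂f/∂y = 10*y + 3
∇f at (-3, 2) = (18, 23)
∇f · a = (18)(-2) + (23)(-4) = -128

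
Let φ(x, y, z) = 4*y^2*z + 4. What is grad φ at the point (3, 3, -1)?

(0, -24, 36)

∂φ/∂x = 0
∂φ/∂y = 8*y*z
∂φ/∂z = 4*y^2
∇φ = (0, 8*y*z, 4*y^2)
At (3, 3, -1): (0, -24, 36).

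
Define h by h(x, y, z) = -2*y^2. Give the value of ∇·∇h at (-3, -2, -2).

∂²h/∂x² = 0
∂²h/∂y² = -4
∂²h/∂z² = 0
∇²h = -4
At (-3, -2, -2): -4.

-4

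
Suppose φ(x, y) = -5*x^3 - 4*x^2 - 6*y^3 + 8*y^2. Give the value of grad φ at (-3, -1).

∂φ/∂x = -15*x^2 - 8*x
∂φ/∂y = -18*y^2 + 16*y
∇φ = (-15*x^2 - 8*x, -18*y^2 + 16*y)
At (-3, -1): (-111, -34).

(-111, -34)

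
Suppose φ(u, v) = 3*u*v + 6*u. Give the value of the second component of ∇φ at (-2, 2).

(∇φ)_2 = ∂φ/∂v = 3*u
At (-2, 2): -6.

-6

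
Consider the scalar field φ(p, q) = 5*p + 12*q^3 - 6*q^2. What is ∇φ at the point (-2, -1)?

(5, 48)

∂φ/∂p = 5
∂φ/∂q = 36*q^2 - 12*q
∇φ = (5, 36*q^2 - 12*q)
At (-2, -1): (5, 48).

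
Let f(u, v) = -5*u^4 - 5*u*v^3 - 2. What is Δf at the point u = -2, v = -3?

-420

∂²f/∂u² = -60*u^2
∂²f/∂v² = -30*u*v
∇²f = -60*u^2 - 30*u*v
At (-2, -3): -420.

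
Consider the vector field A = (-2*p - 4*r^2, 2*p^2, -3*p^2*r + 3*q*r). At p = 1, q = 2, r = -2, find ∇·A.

1

∂A₁/∂p = -2
∂A₂/∂q = 0
∂A₃/∂r = -3*p^2 + 3*q
∇·A = -3*p^2 + 3*q - 2
At (1, 2, -2): 1.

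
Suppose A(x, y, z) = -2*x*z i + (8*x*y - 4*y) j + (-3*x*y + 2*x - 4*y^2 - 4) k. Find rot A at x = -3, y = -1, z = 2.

(∇×A)₁ = ∂A₃/∂y − ∂A₂/∂z = -3*x - 8*y
(∇×A)₂ = ∂A₁/∂z − ∂A₃/∂x = -2*x + 3*y - 2
(∇×A)₃ = ∂A₂/∂x − ∂A₁/∂y = 8*y
∇×A = (-3*x - 8*y, -2*x + 3*y - 2, 8*y)
At (-3, -1, 2): (17, 1, -8).

(17, 1, -8)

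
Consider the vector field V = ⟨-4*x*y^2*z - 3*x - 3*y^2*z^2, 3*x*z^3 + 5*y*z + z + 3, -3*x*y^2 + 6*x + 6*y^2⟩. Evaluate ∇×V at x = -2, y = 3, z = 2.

(∇×V)₁ = ∂V₃/∂y − ∂V₂/∂z = -6*x*y - 9*x*z^2 + 7*y - 1
(∇×V)₂ = ∂V₁/∂z − ∂V₃/∂x = -4*x*y^2 - 6*y^2*z + 3*y^2 - 6
(∇×V)₃ = ∂V₂/∂x − ∂V₁/∂y = 8*x*y*z + 6*y*z^2 + 3*z^3
∇×V = (-6*x*y - 9*x*z^2 + 7*y - 1, -4*x*y^2 - 6*y^2*z + 3*y^2 - 6, 8*x*y*z + 6*y*z^2 + 3*z^3)
At (-2, 3, 2): (128, -15, 0).

(128, -15, 0)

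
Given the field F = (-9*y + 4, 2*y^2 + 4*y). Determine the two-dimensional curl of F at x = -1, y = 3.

9

∂F₂/∂x = 0
∂F₁/∂y = -9
Scalar curl = 9
At (-1, 3): 9.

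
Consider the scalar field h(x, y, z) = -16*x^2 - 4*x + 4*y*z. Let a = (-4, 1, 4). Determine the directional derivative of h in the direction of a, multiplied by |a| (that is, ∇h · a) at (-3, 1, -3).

∂h/∂x = -32*x - 4
∂h/∂y = 4*z
∂h/∂z = 4*y
∇h at (-3, 1, -3) = (92, -12, 4)
∇h · a = (92)(-4) + (-12)(1) + (4)(4) = -364

-364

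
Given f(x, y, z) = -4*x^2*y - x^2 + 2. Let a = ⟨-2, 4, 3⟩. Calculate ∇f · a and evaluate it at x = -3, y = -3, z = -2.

∂f/∂x = -8*x*y - 2*x
∂f/∂y = -4*x^2
∂f/∂z = 0
∇f at (-3, -3, -2) = (-66, -36, 0)
∇f · a = (-66)(-2) + (-36)(4) + (0)(3) = -12

-12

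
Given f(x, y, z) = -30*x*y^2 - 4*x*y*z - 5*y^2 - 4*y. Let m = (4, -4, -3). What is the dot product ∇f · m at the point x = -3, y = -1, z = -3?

708

∂f/∂x = -30*y^2 - 4*y*z
∂f/∂y = -60*x*y - 4*x*z - 10*y - 4
∂f/∂z = -4*x*y
∇f at (-3, -1, -3) = (-42, -210, -12)
∇f · m = (-42)(4) + (-210)(-4) + (-12)(-3) = 708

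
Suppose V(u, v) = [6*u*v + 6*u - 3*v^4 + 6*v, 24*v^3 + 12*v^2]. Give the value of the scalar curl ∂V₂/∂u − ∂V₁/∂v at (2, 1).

-6

∂V₂/∂u = 0
∂V₁/∂v = 6*u - 12*v^3 + 6
Scalar curl = -6*u + 12*v^3 - 6
At (2, 1): -6.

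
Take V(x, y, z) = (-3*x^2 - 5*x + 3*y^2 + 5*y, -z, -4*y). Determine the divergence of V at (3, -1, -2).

-23

∂V₁/∂x = -6*x - 5
∂V₂/∂y = 0
∂V₃/∂z = 0
∇·V = -6*x - 5
At (3, -1, -2): -23.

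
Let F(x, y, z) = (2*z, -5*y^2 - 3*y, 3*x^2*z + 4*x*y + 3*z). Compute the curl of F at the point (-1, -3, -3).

(-4, -4, 0)

(∇×F)₁ = ∂F₃/∂y − ∂F₂/∂z = 4*x
(∇×F)₂ = ∂F₁/∂z − ∂F₃/∂x = -6*x*z - 4*y + 2
(∇×F)₃ = ∂F₂/∂x − ∂F₁/∂y = 0
∇×F = (4*x, -6*x*z - 4*y + 2, 0)
At (-1, -3, -3): (-4, -4, 0).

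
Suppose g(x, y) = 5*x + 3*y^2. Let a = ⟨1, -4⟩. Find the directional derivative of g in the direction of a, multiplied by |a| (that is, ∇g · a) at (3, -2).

∂g/∂x = 5
∂g/∂y = 6*y
∇g at (3, -2) = (5, -12)
∇g · a = (5)(1) + (-12)(-4) = 53

53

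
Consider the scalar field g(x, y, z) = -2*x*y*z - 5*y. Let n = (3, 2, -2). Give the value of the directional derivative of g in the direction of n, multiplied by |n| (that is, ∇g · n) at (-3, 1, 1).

-16

∂g/∂x = -2*y*z
∂g/∂y = -2*x*z - 5
∂g/∂z = -2*x*y
∇g at (-3, 1, 1) = (-2, 1, 6)
∇g · n = (-2)(3) + (1)(2) + (6)(-2) = -16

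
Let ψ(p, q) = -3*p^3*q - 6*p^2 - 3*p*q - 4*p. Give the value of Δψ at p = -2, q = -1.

-48

∂²ψ/∂p² = -6*(3*p*q + 2)
∂²ψ/∂q² = 0
∇²ψ = -18*p*q - 12
At (-2, -1): -48.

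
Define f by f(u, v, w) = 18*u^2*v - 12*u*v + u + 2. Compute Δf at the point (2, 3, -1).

∂²f/∂u² = 36*v
∂²f/∂v² = 0
∂²f/∂w² = 0
∇²f = 36*v
At (2, 3, -1): 108.

108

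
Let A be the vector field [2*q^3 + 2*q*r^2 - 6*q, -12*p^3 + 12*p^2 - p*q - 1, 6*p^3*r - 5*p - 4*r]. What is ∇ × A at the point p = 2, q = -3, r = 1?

(∇×A)₁ = ∂A₃/∂q − ∂A₂/∂r = 0
(∇×A)₂ = ∂A₁/∂r − ∂A₃/∂p = -18*p^2*r + 4*q*r + 5
(∇×A)₃ = ∂A₂/∂p − ∂A₁/∂q = -36*p^2 + 24*p - 6*q^2 - q - 2*r^2 + 6
∇×A = (0, -18*p^2*r + 4*q*r + 5, -36*p^2 + 24*p - 6*q^2 - q - 2*r^2 + 6)
At (2, -3, 1): (0, -79, -143).

(0, -79, -143)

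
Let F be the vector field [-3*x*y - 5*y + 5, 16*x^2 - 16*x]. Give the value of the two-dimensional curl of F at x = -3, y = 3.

-116

∂F₂/∂x = 32*x - 16
∂F₁/∂y = -3*x - 5
Scalar curl = 35*x - 11
At (-3, 3): -116.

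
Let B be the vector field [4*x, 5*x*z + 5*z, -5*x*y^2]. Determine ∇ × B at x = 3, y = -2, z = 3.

(∇×B)₁ = ∂B₃/∂y − ∂B₂/∂z = -10*x*y - 5*x - 5
(∇×B)₂ = ∂B₁/∂z − ∂B₃/∂x = 5*y^2
(∇×B)₃ = ∂B₂/∂x − ∂B₁/∂y = 5*z
∇×B = (-10*x*y - 5*x - 5, 5*y^2, 5*z)
At (3, -2, 3): (40, 20, 15).

(40, 20, 15)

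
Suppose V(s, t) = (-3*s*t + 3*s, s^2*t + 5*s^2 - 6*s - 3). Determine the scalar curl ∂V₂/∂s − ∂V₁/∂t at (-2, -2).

-24

∂V₂/∂s = 2*s*t + 10*s - 6
∂V₁/∂t = -3*s
Scalar curl = 2*s*t + 13*s - 6
At (-2, -2): -24.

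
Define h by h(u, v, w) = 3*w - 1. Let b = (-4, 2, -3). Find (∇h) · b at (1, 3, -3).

-9

∂h/∂u = 0
∂h/∂v = 0
∂h/∂w = 3
∇h at (1, 3, -3) = (0, 0, 3)
∇h · b = (0)(-4) + (0)(2) + (3)(-3) = -9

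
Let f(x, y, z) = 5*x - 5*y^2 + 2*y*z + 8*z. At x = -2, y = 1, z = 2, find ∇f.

∂f/∂x = 5
∂f/∂y = -10*y + 2*z
∂f/∂z = 2*y + 8
∇f = (5, -10*y + 2*z, 2*y + 8)
At (-2, 1, 2): (5, -6, 10).

(5, -6, 10)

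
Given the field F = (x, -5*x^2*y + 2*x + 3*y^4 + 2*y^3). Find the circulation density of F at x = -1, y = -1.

∂F₂/∂x = -10*x*y + 2
∂F₁/∂y = 0
Scalar curl = -10*x*y + 2
At (-1, -1): -8.

-8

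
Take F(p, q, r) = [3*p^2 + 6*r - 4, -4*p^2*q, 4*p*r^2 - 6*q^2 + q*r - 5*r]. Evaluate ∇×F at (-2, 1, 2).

(-10, -10, 16)

(∇×F)₁ = ∂F₃/∂q − ∂F₂/∂r = -12*q + r
(∇×F)₂ = ∂F₁/∂r − ∂F₃/∂p = -4*r^2 + 6
(∇×F)₃ = ∂F₂/∂p − ∂F₁/∂q = -8*p*q
∇×F = (-12*q + r, -4*r^2 + 6, -8*p*q)
At (-2, 1, 2): (-10, -10, 16).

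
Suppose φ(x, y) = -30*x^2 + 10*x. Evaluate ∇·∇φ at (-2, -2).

∂²φ/∂x² = -60
∂²φ/∂y² = 0
∇²φ = -60
At (-2, -2): -60.

-60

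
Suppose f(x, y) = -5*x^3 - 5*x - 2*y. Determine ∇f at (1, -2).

∂f/∂x = -15*x^2 - 5
∂f/∂y = -2
∇f = (-15*x^2 - 5, -2)
At (1, -2): (-20, -2).

(-20, -2)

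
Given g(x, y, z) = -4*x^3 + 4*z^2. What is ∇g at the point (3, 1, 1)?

∂g/∂x = -12*x^2
∂g/∂y = 0
∂g/∂z = 8*z
∇g = (-12*x^2, 0, 8*z)
At (3, 1, 1): (-108, 0, 8).

(-108, 0, 8)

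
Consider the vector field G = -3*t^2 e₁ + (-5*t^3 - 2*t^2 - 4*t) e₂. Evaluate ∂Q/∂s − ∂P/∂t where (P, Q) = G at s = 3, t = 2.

12

∂G₂/∂s = 0
∂G₁/∂t = -6*t
Scalar curl = 6*t
At (3, 2): 12.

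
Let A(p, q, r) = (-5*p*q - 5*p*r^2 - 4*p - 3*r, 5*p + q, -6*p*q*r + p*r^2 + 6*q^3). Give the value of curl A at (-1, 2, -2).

(∇×A)₁ = ∂A₃/∂q − ∂A₂/∂r = -6*p*r + 18*q^2
(∇×A)₂ = ∂A₁/∂r − ∂A₃/∂p = -10*p*r + 6*q*r - r^2 - 3
(∇×A)₃ = ∂A₂/∂p − ∂A₁/∂q = 5*p + 5
∇×A = (-6*p*r + 18*q^2, -10*p*r + 6*q*r - r^2 - 3, 5*p + 5)
At (-1, 2, -2): (60, -51, 0).

(60, -51, 0)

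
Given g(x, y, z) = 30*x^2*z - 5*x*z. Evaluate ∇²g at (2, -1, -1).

∂²g/∂x² = 60*z
∂²g/∂y² = 0
∂²g/∂z² = 0
∇²g = 60*z
At (2, -1, -1): -60.

-60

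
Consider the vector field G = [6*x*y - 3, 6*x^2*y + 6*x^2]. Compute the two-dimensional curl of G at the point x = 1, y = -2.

-18

∂G₂/∂x = 12*x*y + 12*x
∂G₁/∂y = 6*x
Scalar curl = 12*x*y + 6*x
At (1, -2): -18.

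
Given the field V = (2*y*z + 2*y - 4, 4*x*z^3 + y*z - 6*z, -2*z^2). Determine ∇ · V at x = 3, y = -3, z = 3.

-9

∂V₁/∂x = 0
∂V₂/∂y = z
∂V₃/∂z = -4*z
∇·V = -3*z
At (3, -3, 3): -9.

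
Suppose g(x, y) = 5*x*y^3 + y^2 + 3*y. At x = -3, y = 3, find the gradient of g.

∂g/∂x = 5*y^3
∂g/∂y = 15*x*y^2 + 2*y + 3
∇g = (5*y^3, 15*x*y^2 + 2*y + 3)
At (-3, 3): (135, -396).

(135, -396)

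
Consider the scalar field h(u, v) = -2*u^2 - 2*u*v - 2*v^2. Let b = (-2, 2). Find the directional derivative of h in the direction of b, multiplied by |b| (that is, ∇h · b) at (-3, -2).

∂h/∂u = -4*u - 2*v
∂h/∂v = -2*u - 4*v
∇h at (-3, -2) = (16, 14)
∇h · b = (16)(-2) + (14)(2) = -4

-4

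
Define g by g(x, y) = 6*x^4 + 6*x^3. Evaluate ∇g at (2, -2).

(264, 0)

∂g/∂x = 24*x^3 + 18*x^2
∂g/∂y = 0
∇g = (24*x^3 + 18*x^2, 0)
At (2, -2): (264, 0).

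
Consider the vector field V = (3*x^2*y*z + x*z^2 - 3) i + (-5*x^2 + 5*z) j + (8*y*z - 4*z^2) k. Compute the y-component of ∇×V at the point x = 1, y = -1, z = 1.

(∇×V)_2 = ∂V₁/∂z − ∂V₃/∂x
= 3*x^2*y + 2*x*z − (0)
= 3*x^2*y + 2*x*z
At (1, -1, 1): -1.

-1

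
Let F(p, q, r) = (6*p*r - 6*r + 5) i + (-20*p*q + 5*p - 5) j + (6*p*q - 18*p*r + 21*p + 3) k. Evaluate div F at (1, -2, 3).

∂F₁/∂p = 6*r
∂F₂/∂q = -20*p
∂F₃/∂r = -18*p
∇·F = -38*p + 6*r
At (1, -2, 3): -20.

-20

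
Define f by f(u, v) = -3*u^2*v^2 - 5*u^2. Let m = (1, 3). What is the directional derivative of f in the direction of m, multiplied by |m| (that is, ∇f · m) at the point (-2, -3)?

∂f/∂u = -6*u*v^2 - 10*u
∂f/∂v = -6*u^2*v
∇f at (-2, -3) = (128, 72)
∇f · m = (128)(1) + (72)(3) = 344

344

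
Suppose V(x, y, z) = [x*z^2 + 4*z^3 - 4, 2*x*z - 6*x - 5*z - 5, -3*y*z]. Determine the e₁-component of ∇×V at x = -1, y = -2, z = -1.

10

(∇×V)_1 = ∂V₃/∂y − ∂V₂/∂z
= -3*z − (2*x - 5)
= -2*x - 3*z + 5
At (-1, -2, -1): 10.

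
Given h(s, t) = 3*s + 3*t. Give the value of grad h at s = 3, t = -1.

(3, 3)

∂h/∂s = 3
∂h/∂t = 3
∇h = (3, 3)
At (3, -1): (3, 3).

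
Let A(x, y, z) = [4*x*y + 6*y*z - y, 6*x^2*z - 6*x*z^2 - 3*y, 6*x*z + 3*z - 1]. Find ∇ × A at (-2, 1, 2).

(-72, -6, -75)

(∇×A)₁ = ∂A₃/∂y − ∂A₂/∂z = -6*x^2 + 12*x*z
(∇×A)₂ = ∂A₁/∂z − ∂A₃/∂x = 6*y - 6*z
(∇×A)₃ = ∂A₂/∂x − ∂A₁/∂y = 12*x*z - 4*x - 6*z^2 - 6*z + 1
∇×A = (-6*x^2 + 12*x*z, 6*y - 6*z, 12*x*z - 4*x - 6*z^2 - 6*z + 1)
At (-2, 1, 2): (-72, -6, -75).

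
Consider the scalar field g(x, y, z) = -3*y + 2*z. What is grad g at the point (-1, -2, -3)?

∂g/∂x = 0
∂g/∂y = -3
∂g/∂z = 2
∇g = (0, -3, 2)
At (-1, -2, -3): (0, -3, 2).

(0, -3, 2)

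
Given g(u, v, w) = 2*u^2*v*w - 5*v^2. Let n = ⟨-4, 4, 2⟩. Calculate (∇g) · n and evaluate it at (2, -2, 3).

∂g/∂u = 4*u*v*w
∂g/∂v = 2*u^2*w - 10*v
∂g/∂w = 2*u^2*v
∇g at (2, -2, 3) = (-48, 44, -16)
∇g · n = (-48)(-4) + (44)(4) + (-16)(2) = 336

336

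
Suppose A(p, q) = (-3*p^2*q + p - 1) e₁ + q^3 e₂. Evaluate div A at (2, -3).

64

∂A₁/∂p = -6*p*q + 1
∂A₂/∂q = 3*q^2
∇·A = -6*p*q + 3*q^2 + 1
At (2, -3): 64.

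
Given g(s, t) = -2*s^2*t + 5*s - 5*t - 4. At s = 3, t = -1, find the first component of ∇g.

17

(∇g)_1 = ∂g/∂s = -4*s*t + 5
At (3, -1): 17.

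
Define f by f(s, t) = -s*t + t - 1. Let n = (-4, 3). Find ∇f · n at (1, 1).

4

∂f/∂s = -t
∂f/∂t = -s + 1
∇f at (1, 1) = (-1, 0)
∇f · n = (-1)(-4) + (0)(3) = 4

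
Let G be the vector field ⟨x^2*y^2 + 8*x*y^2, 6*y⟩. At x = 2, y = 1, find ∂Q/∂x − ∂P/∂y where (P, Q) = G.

∂G₂/∂x = 0
∂G₁/∂y = 2*x^2*y + 16*x*y
Scalar curl = -2*x^2*y - 16*x*y
At (2, 1): -40.

-40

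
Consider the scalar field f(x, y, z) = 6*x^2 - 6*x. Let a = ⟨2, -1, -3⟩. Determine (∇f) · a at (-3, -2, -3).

∂f/∂x = 12*x - 6
∂f/∂y = 0
∂f/∂z = 0
∇f at (-3, -2, -3) = (-42, 0, 0)
∇f · a = (-42)(2) + (0)(-1) + (0)(-3) = -84

-84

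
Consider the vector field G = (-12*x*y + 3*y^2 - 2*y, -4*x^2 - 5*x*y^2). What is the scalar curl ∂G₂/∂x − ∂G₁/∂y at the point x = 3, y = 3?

-49

∂G₂/∂x = -8*x - 5*y^2
∂G₁/∂y = -12*x + 6*y - 2
Scalar curl = 4*x - 5*y^2 - 6*y + 2
At (3, 3): -49.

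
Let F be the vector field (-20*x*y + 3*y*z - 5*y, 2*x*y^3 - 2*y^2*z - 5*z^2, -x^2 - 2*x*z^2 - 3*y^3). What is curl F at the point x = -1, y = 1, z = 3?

(∇×F)₁ = ∂F₃/∂y − ∂F₂/∂z = -7*y^2 + 10*z
(∇×F)₂ = ∂F₁/∂z − ∂F₃/∂x = 2*x + 3*y + 2*z^2
(∇×F)₃ = ∂F₂/∂x − ∂F₁/∂y = 20*x + 2*y^3 - 3*z + 5
∇×F = (-7*y^2 + 10*z, 2*x + 3*y + 2*z^2, 20*x + 2*y^3 - 3*z + 5)
At (-1, 1, 3): (23, 19, -22).

(23, 19, -22)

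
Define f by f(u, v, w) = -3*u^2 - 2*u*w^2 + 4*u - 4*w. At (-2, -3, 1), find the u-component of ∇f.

14

(∇f)_1 = ∂f/∂u = -6*u - 2*w^2 + 4
At (-2, -3, 1): 14.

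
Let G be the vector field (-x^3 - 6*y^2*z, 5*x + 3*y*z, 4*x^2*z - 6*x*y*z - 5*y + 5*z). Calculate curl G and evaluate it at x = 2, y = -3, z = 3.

(-32, -156, -103)

(∇×G)₁ = ∂G₃/∂y − ∂G₂/∂z = -6*x*z - 3*y - 5
(∇×G)₂ = ∂G₁/∂z − ∂G₃/∂x = -8*x*z - 6*y^2 + 6*y*z
(∇×G)₃ = ∂G₂/∂x − ∂G₁/∂y = 12*y*z + 5
∇×G = (-6*x*z - 3*y - 5, -8*x*z - 6*y^2 + 6*y*z, 12*y*z + 5)
At (2, -3, 3): (-32, -156, -103).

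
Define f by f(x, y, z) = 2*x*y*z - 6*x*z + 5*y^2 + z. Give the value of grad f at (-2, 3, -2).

(0, 38, 1)

∂f/∂x = 2*y*z - 6*z
∂f/∂y = 2*x*z + 10*y
∂f/∂z = 2*x*y - 6*x + 1
∇f = (2*y*z - 6*z, 2*x*z + 10*y, 2*x*y - 6*x + 1)
At (-2, 3, -2): (0, 38, 1).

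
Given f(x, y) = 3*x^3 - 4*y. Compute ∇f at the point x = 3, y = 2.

∂f/∂x = 9*x^2
∂f/∂y = -4
∇f = (9*x^2, -4)
At (3, 2): (81, -4).

(81, -4)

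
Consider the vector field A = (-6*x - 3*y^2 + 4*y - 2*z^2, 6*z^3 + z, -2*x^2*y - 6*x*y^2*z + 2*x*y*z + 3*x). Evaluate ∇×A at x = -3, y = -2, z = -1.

(∇×A)₁ = ∂A₃/∂y − ∂A₂/∂z = -2*x^2 - 12*x*y*z + 2*x*z - 18*z^2 - 1
(∇×A)₂ = ∂A₁/∂z − ∂A₃/∂x = 4*x*y + 6*y^2*z - 2*y*z - 4*z - 3
(∇×A)₃ = ∂A₂/∂x − ∂A₁/∂y = 6*y - 4
∇×A = (-2*x^2 - 12*x*y*z + 2*x*z - 18*z^2 - 1, 4*x*y + 6*y^2*z - 2*y*z - 4*z - 3, 6*y - 4)
At (-3, -2, -1): (41, -3, -16).

(41, -3, -16)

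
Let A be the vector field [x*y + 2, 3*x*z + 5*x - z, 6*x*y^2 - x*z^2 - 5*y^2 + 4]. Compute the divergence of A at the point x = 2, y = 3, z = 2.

-5

∂A₁/∂x = y
∂A₂/∂y = 0
∂A₃/∂z = -2*x*z
∇·A = -2*x*z + y
At (2, 3, 2): -5.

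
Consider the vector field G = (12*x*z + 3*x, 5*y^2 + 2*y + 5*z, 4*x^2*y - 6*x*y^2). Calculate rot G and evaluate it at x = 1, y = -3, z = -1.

(∇×G)₁ = ∂G₃/∂y − ∂G₂/∂z = 4*x^2 - 12*x*y - 5
(∇×G)₂ = ∂G₁/∂z − ∂G₃/∂x = -8*x*y + 12*x + 6*y^2
(∇×G)₃ = ∂G₂/∂x − ∂G₁/∂y = 0
∇×G = (4*x^2 - 12*x*y - 5, -8*x*y + 12*x + 6*y^2, 0)
At (1, -3, -1): (35, 90, 0).

(35, 90, 0)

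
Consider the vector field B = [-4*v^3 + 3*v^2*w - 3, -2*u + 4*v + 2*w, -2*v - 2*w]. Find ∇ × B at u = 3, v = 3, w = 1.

(-4, 27, 88)

(∇×B)₁ = ∂B₃/∂v − ∂B₂/∂w = -4
(∇×B)₂ = ∂B₁/∂w − ∂B₃/∂u = 3*v^2
(∇×B)₃ = ∂B₂/∂u − ∂B₁/∂v = 12*v^2 - 6*v*w - 2
∇×B = (-4, 3*v^2, 12*v^2 - 6*v*w - 2)
At (3, 3, 1): (-4, 27, 88).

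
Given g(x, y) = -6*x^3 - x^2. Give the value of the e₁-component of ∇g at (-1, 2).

-16

(∇g)_1 = ∂g/∂x = -18*x^2 - 2*x
At (-1, 2): -16.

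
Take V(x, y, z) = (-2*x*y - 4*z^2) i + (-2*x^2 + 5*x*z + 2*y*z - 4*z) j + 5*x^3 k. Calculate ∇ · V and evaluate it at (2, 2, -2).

-8

∂V₁/∂x = -2*y
∂V₂/∂y = 2*z
∂V₃/∂z = 0
∇·V = -2*y + 2*z
At (2, 2, -2): -8.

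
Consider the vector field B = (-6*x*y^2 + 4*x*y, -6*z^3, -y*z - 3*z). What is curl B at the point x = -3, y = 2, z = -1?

(∇×B)₁ = ∂B₃/∂y − ∂B₂/∂z = 18*z^2 - z
(∇×B)₂ = ∂B₁/∂z − ∂B₃/∂x = 0
(∇×B)₃ = ∂B₂/∂x − ∂B₁/∂y = 12*x*y - 4*x
∇×B = (18*z^2 - z, 0, 12*x*y - 4*x)
At (-3, 2, -1): (19, 0, -60).

(19, 0, -60)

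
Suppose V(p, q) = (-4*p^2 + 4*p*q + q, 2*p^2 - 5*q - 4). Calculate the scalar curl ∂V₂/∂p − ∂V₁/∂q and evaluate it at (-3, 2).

-1

∂V₂/∂p = 4*p
∂V₁/∂q = 4*p + 1
Scalar curl = -1
At (-3, 2): -1.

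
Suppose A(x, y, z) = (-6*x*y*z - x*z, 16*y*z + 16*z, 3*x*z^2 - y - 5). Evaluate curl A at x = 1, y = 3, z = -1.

(-65, -22, -6)

(∇×A)₁ = ∂A₃/∂y − ∂A₂/∂z = -16*y - 17
(∇×A)₂ = ∂A₁/∂z − ∂A₃/∂x = -6*x*y - x - 3*z^2
(∇×A)₃ = ∂A₂/∂x − ∂A₁/∂y = 6*x*z
∇×A = (-16*y - 17, -6*x*y - x - 3*z^2, 6*x*z)
At (1, 3, -1): (-65, -22, -6).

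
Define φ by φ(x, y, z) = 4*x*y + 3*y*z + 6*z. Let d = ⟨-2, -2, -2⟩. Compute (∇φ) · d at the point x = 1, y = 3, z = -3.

-44

∂φ/∂x = 4*y
∂φ/∂y = 4*x + 3*z
∂φ/∂z = 3*y + 6
∇φ at (1, 3, -3) = (12, -5, 15)
∇φ · d = (12)(-2) + (-5)(-2) + (15)(-2) = -44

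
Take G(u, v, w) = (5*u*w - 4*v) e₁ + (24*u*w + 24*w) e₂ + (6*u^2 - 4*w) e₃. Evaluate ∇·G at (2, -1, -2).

∂G₁/∂u = 5*w
∂G₂/∂v = 0
∂G₃/∂w = -4
∇·G = 5*w - 4
At (2, -1, -2): -14.

-14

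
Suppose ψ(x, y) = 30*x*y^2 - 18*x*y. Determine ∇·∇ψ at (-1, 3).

-60

∂²ψ/∂x² = 0
∂²ψ/∂y² = 60*x
∇²ψ = 60*x
At (-1, 3): -60.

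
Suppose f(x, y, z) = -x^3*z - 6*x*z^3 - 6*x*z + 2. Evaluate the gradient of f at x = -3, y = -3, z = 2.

(-114, 0, 261)

∂f/∂x = -3*x^2*z - 6*z^3 - 6*z
∂f/∂y = 0
∂f/∂z = -x^3 - 18*x*z^2 - 6*x
∇f = (-3*x^2*z - 6*z^3 - 6*z, 0, -x^3 - 18*x*z^2 - 6*x)
At (-3, -3, 2): (-114, 0, 261).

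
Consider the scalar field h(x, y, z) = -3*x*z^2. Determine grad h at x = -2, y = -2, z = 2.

(-12, 0, 24)

∂h/∂x = -3*z^2
∂h/∂y = 0
∂h/∂z = -6*x*z
∇h = (-3*z^2, 0, -6*x*z)
At (-2, -2, 2): (-12, 0, 24).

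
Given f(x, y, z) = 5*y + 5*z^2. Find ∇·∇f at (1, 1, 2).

10

∂²f/∂x² = 0
∂²f/∂y² = 0
∂²f/∂z² = 10
∇²f = 10
At (1, 1, 2): 10.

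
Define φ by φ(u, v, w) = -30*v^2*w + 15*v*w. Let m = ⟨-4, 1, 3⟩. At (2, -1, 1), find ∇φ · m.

∂φ/∂u = 0
∂φ/∂v = -60*v*w + 15*w
∂φ/∂w = -30*v^2 + 15*v
∇φ at (2, -1, 1) = (0, 75, -45)
∇φ · m = (0)(-4) + (75)(1) + (-45)(3) = -60

-60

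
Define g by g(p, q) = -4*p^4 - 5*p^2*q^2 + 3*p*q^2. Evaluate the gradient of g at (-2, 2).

(220, -104)

∂g/∂p = -16*p^3 - 10*p*q^2 + 3*q^2
∂g/∂q = -10*p^2*q + 6*p*q
∇g = (-16*p^3 - 10*p*q^2 + 3*q^2, -10*p^2*q + 6*p*q)
At (-2, 2): (220, -104).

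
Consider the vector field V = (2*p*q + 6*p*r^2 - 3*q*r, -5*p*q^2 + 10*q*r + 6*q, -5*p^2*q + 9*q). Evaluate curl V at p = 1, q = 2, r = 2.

(-16, 38, -16)

(∇×V)₁ = ∂V₃/∂q − ∂V₂/∂r = -5*p^2 - 10*q + 9
(∇×V)₂ = ∂V₁/∂r − ∂V₃/∂p = 10*p*q + 12*p*r - 3*q
(∇×V)₃ = ∂V₂/∂p − ∂V₁/∂q = -2*p - 5*q^2 + 3*r
∇×V = (-5*p^2 - 10*q + 9, 10*p*q + 12*p*r - 3*q, -2*p - 5*q^2 + 3*r)
At (1, 2, 2): (-16, 38, -16).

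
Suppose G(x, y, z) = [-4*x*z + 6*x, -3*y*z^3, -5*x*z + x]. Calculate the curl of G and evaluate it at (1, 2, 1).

(∇×G)₁ = ∂G₃/∂y − ∂G₂/∂z = 9*y*z^2
(∇×G)₂ = ∂G₁/∂z − ∂G₃/∂x = -4*x + 5*z - 1
(∇×G)₃ = ∂G₂/∂x − ∂G₁/∂y = 0
∇×G = (9*y*z^2, -4*x + 5*z - 1, 0)
At (1, 2, 1): (18, 0, 0).

(18, 0, 0)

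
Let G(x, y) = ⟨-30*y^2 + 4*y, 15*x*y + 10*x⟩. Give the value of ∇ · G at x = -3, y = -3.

-45

∂G₁/∂x = 0
∂G₂/∂y = 15*x
∇·G = 15*x
At (-3, -3): -45.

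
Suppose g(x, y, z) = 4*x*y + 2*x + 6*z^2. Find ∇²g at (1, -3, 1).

∂²g/∂x² = 0
∂²g/∂y² = 0
∂²g/∂z² = 12
∇²g = 12
At (1, -3, 1): 12.

12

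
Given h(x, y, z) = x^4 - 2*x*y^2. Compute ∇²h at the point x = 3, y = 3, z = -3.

∂²h/∂x² = 12*x^2
∂²h/∂y² = -4*x
∂²h/∂z² = 0
∇²h = 12*x^2 - 4*x
At (3, 3, -3): 96.

96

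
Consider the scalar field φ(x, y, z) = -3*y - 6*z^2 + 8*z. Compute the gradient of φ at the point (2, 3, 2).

∂φ/∂x = 0
∂φ/∂y = -3
∂φ/∂z = -12*z + 8
∇φ = (0, -3, -12*z + 8)
At (2, 3, 2): (0, -3, -16).

(0, -3, -16)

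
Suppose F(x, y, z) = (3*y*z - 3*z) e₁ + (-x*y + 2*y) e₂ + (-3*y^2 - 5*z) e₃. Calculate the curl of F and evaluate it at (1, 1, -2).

(∇×F)₁ = ∂F₃/∂y − ∂F₂/∂z = -6*y
(∇×F)₂ = ∂F₁/∂z − ∂F₃/∂x = 3*y - 3
(∇×F)₃ = ∂F₂/∂x − ∂F₁/∂y = -y - 3*z
∇×F = (-6*y, 3*y - 3, -y - 3*z)
At (1, 1, -2): (-6, 0, 5).

(-6, 0, 5)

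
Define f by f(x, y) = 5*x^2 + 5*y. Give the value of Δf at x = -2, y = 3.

∂²f/∂x² = 10
∂²f/∂y² = 0
∇²f = 10
At (-2, 3): 10.

10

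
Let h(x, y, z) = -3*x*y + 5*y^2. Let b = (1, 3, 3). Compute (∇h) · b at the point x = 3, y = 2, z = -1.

27

∂h/∂x = -3*y
∂h/∂y = -3*x + 10*y
∂h/∂z = 0
∇h at (3, 2, -1) = (-6, 11, 0)
∇h · b = (-6)(1) + (11)(3) + (0)(3) = 27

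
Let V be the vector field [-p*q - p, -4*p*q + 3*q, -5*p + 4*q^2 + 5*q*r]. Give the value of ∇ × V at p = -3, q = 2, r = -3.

(1, 5, -11)

(∇×V)₁ = ∂V₃/∂q − ∂V₂/∂r = 8*q + 5*r
(∇×V)₂ = ∂V₁/∂r − ∂V₃/∂p = 5
(∇×V)₃ = ∂V₂/∂p − ∂V₁/∂q = p - 4*q
∇×V = (8*q + 5*r, 5, p - 4*q)
At (-3, 2, -3): (1, 5, -11).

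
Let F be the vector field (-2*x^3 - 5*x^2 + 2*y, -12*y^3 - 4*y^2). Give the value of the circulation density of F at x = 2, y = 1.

∂F₂/∂x = 0
∂F₁/∂y = 2
Scalar curl = -2
At (2, 1): -2.

-2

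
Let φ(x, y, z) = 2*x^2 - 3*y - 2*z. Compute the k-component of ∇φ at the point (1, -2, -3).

(∇φ)_3 = ∂φ/∂z = -2
At (1, -2, -3): -2.

-2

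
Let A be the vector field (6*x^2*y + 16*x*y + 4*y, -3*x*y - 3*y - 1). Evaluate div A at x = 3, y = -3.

∂A₁/∂x = 12*x*y + 16*y
∂A₂/∂y = -3*x - 3
∇·A = 12*x*y - 3*x + 16*y - 3
At (3, -3): -168.

-168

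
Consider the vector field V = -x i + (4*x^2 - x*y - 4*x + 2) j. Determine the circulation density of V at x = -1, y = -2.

-10

∂V₂/∂x = 8*x - y - 4
∂V₁/∂y = 0
Scalar curl = 8*x - y - 4
At (-1, -2): -10.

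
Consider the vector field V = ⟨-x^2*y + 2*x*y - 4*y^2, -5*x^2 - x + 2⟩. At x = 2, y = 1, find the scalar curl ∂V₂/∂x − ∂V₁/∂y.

∂V₂/∂x = -10*x - 1
∂V₁/∂y = -x^2 + 2*x - 8*y
Scalar curl = x^2 - 12*x + 8*y - 1
At (2, 1): -13.

-13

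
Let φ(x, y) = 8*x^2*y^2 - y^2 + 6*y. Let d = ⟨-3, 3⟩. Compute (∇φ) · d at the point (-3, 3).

∂φ/∂x = 16*x*y^2
∂φ/∂y = 16*x^2*y - 2*y + 6
∇φ at (-3, 3) = (-432, 432)
∇φ · d = (-432)(-3) + (432)(3) = 2592

2592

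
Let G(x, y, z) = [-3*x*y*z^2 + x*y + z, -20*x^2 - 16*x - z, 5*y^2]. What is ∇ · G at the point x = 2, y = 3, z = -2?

∂G₁/∂x = -3*y*z^2 + y
∂G₂/∂y = 0
∂G₃/∂z = 0
∇·G = -3*y*z^2 + y
At (2, 3, -2): -33.

-33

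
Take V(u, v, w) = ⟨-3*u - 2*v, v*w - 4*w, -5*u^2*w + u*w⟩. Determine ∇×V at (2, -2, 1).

(∇×V)₁ = ∂V₃/∂v − ∂V₂/∂w = -v + 4
(∇×V)₂ = ∂V₁/∂w − ∂V₃/∂u = 10*u*w - w
(∇×V)₃ = ∂V₂/∂u − ∂V₁/∂v = 2
∇×V = (-v + 4, 10*u*w - w, 2)
At (2, -2, 1): (6, 19, 2).

(6, 19, 2)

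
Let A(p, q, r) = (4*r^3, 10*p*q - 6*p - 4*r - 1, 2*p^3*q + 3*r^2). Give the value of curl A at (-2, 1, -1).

(-12, -12, 4)

(∇×A)₁ = ∂A₃/∂q − ∂A₂/∂r = 2*p^3 + 4
(∇×A)₂ = ∂A₁/∂r − ∂A₃/∂p = -6*p^2*q + 12*r^2
(∇×A)₃ = ∂A₂/∂p − ∂A₁/∂q = 10*q - 6
∇×A = (2*p^3 + 4, -6*p^2*q + 12*r^2, 10*q - 6)
At (-2, 1, -1): (-12, -12, 4).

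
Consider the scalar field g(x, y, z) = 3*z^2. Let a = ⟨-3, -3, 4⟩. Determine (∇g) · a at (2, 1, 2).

∂g/∂x = 0
∂g/∂y = 0
∂g/∂z = 6*z
∇g at (2, 1, 2) = (0, 0, 12)
∇g · a = (0)(-3) + (0)(-3) + (12)(4) = 48

48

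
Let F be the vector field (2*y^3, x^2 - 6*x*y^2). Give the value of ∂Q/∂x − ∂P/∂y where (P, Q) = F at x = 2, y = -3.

∂F₂/∂x = 2*x - 6*y^2
∂F₁/∂y = 6*y^2
Scalar curl = 2*x - 12*y^2
At (2, -3): -104.

-104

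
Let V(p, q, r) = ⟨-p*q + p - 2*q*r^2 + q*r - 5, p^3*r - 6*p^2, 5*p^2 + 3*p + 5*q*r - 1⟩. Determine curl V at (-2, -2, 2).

(∇×V)₁ = ∂V₃/∂q − ∂V₂/∂r = -p^3 + 5*r
(∇×V)₂ = ∂V₁/∂r − ∂V₃/∂p = -10*p - 4*q*r + q - 3
(∇×V)₃ = ∂V₂/∂p − ∂V₁/∂q = 3*p^2*r - 11*p + 2*r^2 - r
∇×V = (-p^3 + 5*r, -10*p - 4*q*r + q - 3, 3*p^2*r - 11*p + 2*r^2 - r)
At (-2, -2, 2): (18, 31, 52).

(18, 31, 52)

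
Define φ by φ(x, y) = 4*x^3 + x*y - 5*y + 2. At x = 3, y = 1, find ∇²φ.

∂²φ/∂x² = 24*x
∂²φ/∂y² = 0
∇²φ = 24*x
At (3, 1): 72.

72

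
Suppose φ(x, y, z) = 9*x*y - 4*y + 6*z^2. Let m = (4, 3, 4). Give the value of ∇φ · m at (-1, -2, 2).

∂φ/∂x = 9*y
∂φ/∂y = 9*x - 4
∂φ/∂z = 12*z
∇φ at (-1, -2, 2) = (-18, -13, 24)
∇φ · m = (-18)(4) + (-13)(3) + (24)(4) = -15

-15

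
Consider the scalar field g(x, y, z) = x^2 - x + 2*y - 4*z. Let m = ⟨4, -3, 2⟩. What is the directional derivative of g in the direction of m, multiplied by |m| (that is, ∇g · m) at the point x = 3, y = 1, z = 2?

6

∂g/∂x = 2*x - 1
∂g/∂y = 2
∂g/∂z = -4
∇g at (3, 1, 2) = (5, 2, -4)
∇g · m = (5)(4) + (2)(-3) + (-4)(2) = 6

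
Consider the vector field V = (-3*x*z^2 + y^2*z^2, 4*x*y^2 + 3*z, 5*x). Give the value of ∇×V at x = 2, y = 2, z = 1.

(∇×V)₁ = ∂V₃/∂y − ∂V₂/∂z = -3
(∇×V)₂ = ∂V₁/∂z − ∂V₃/∂x = -6*x*z + 2*y^2*z - 5
(∇×V)₃ = ∂V₂/∂x − ∂V₁/∂y = 4*y^2 - 2*y*z^2
∇×V = (-3, -6*x*z + 2*y^2*z - 5, 4*y^2 - 2*y*z^2)
At (2, 2, 1): (-3, -9, 12).

(-3, -9, 12)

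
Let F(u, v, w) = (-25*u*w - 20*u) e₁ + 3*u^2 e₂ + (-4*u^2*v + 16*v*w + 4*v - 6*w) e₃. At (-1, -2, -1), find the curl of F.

(-16, 41, -6)

(∇×F)₁ = ∂F₃/∂v − ∂F₂/∂w = -4*u^2 + 16*w + 4
(∇×F)₂ = ∂F₁/∂w − ∂F₃/∂u = 8*u*v - 25*u
(∇×F)₃ = ∂F₂/∂u − ∂F₁/∂v = 6*u
∇×F = (-4*u^2 + 16*w + 4, 8*u*v - 25*u, 6*u)
At (-1, -2, -1): (-16, 41, -6).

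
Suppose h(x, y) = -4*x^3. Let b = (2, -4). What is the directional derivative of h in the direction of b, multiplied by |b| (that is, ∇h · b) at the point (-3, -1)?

-216

∂h/∂x = -12*x^2
∂h/∂y = 0
∇h at (-3, -1) = (-108, 0)
∇h · b = (-108)(2) + (0)(-4) = -216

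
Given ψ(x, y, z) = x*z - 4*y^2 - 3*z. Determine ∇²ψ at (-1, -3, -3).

-8

∂²ψ/∂x² = 0
∂²ψ/∂y² = -8
∂²ψ/∂z² = 0
∇²ψ = -8
At (-1, -3, -3): -8.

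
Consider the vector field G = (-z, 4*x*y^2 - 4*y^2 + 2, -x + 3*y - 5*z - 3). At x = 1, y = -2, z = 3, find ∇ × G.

(3, 0, 16)

(∇×G)₁ = ∂G₃/∂y − ∂G₂/∂z = 3
(∇×G)₂ = ∂G₁/∂z − ∂G₃/∂x = 0
(∇×G)₃ = ∂G₂/∂x − ∂G₁/∂y = 4*y^2
∇×G = (3, 0, 4*y^2)
At (1, -2, 3): (3, 0, 16).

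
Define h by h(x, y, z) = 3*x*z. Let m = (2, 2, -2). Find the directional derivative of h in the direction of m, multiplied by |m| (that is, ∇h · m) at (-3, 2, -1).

∂h/∂x = 3*z
∂h/∂y = 0
∂h/∂z = 3*x
∇h at (-3, 2, -1) = (-3, 0, -9)
∇h · m = (-3)(2) + (0)(2) + (-9)(-2) = 12

12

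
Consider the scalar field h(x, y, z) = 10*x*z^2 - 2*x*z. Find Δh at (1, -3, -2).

20

∂²h/∂x² = 0
∂²h/∂y² = 0
∂²h/∂z² = 20*x
∇²h = 20*x
At (1, -3, -2): 20.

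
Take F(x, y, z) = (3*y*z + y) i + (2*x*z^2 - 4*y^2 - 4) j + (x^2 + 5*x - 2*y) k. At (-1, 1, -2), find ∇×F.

(-10, 0, 13)

(∇×F)₁ = ∂F₃/∂y − ∂F₂/∂z = -4*x*z - 2
(∇×F)₂ = ∂F₁/∂z − ∂F₃/∂x = -2*x + 3*y - 5
(∇×F)₃ = ∂F₂/∂x − ∂F₁/∂y = 2*z^2 - 3*z - 1
∇×F = (-4*x*z - 2, -2*x + 3*y - 5, 2*z^2 - 3*z - 1)
At (-1, 1, -2): (-10, 0, 13).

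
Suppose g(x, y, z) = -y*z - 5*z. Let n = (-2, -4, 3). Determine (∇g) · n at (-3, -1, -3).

∂g/∂x = 0
∂g/∂y = -z
∂g/∂z = -y - 5
∇g at (-3, -1, -3) = (0, 3, -4)
∇g · n = (0)(-2) + (3)(-4) + (-4)(3) = -24

-24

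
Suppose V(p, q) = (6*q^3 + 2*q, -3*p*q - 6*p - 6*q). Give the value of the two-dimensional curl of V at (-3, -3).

-161

∂V₂/∂p = -3*q - 6
∂V₁/∂q = 18*q^2 + 2
Scalar curl = -18*q^2 - 3*q - 8
At (-3, -3): -161.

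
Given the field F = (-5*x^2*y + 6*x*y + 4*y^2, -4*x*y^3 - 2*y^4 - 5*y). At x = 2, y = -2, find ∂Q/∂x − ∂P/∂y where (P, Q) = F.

56

∂F₂/∂x = -4*y^3
∂F₁/∂y = -5*x^2 + 6*x + 8*y
Scalar curl = 5*x^2 - 6*x - 4*y^3 - 8*y
At (2, -2): 56.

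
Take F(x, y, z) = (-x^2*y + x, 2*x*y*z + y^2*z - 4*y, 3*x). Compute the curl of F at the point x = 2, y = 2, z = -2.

(∇×F)₁ = ∂F₃/∂y − ∂F₂/∂z = -2*x*y - y^2
(∇×F)₂ = ∂F₁/∂z − ∂F₃/∂x = -3
(∇×F)₃ = ∂F₂/∂x − ∂F₁/∂y = x^2 + 2*y*z
∇×F = (-2*x*y - y^2, -3, x^2 + 2*y*z)
At (2, 2, -2): (-12, -3, -4).

(-12, -3, -4)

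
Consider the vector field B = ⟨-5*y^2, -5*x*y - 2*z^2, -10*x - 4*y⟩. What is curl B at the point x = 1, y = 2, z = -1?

(∇×B)₁ = ∂B₃/∂y − ∂B₂/∂z = 4*z - 4
(∇×B)₂ = ∂B₁/∂z − ∂B₃/∂x = 10
(∇×B)₃ = ∂B₂/∂x − ∂B₁/∂y = 5*y
∇×B = (4*z - 4, 10, 5*y)
At (1, 2, -1): (-8, 10, 10).

(-8, 10, 10)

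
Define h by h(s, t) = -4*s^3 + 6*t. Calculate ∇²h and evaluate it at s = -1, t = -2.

24

∂²h/∂s² = -24*s
∂²h/∂t² = 0
∇²h = -24*s
At (-1, -2): 24.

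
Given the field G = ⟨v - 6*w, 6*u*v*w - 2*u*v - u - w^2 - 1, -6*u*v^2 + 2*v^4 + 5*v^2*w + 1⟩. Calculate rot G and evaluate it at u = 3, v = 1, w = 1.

(∇×G)₁ = ∂G₃/∂v − ∂G₂/∂w = -18*u*v + 8*v^3 + 10*v*w + 2*w
(∇×G)₂ = ∂G₁/∂w − ∂G₃/∂u = 6*v^2 - 6
(∇×G)₃ = ∂G₂/∂u − ∂G₁/∂v = 6*v*w - 2*v - 2
∇×G = (-18*u*v + 8*v^3 + 10*v*w + 2*w, 6*v^2 - 6, 6*v*w - 2*v - 2)
At (3, 1, 1): (-34, 0, 2).

(-34, 0, 2)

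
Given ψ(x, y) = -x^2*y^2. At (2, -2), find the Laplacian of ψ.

-16

∂²ψ/∂x² = -2*y^2
∂²ψ/∂y² = -2*x^2
∇²ψ = -2*x^2 - 2*y^2
At (2, -2): -16.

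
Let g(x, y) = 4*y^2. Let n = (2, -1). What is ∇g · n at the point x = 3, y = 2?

∂g/∂x = 0
∂g/∂y = 8*y
∇g at (3, 2) = (0, 16)
∇g · n = (0)(2) + (16)(-1) = -16

-16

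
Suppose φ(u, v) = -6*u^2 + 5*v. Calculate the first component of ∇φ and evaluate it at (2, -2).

(∇φ)_1 = ∂φ/∂u = -12*u
At (2, -2): -24.

-24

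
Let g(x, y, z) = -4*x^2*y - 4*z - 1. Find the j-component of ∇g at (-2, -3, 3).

(∇g)_2 = ∂g/∂y = -4*x^2
At (-2, -3, 3): -16.

-16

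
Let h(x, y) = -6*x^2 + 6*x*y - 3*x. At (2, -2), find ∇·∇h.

∂²h/∂x² = -12
∂²h/∂y² = 0
∇²h = -12
At (2, -2): -12.

-12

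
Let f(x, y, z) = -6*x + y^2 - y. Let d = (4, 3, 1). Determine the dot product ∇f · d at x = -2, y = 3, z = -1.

∂f/∂x = -6
∂f/∂y = 2*y - 1
∂f/∂z = 0
∇f at (-2, 3, -1) = (-6, 5, 0)
∇f · d = (-6)(4) + (5)(3) + (0)(1) = -9

-9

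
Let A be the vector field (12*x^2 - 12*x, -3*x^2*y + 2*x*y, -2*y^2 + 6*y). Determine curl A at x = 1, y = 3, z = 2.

(-6, 0, -12)

(∇×A)₁ = ∂A₃/∂y − ∂A₂/∂z = -4*y + 6
(∇×A)₂ = ∂A₁/∂z − ∂A₃/∂x = 0
(∇×A)₃ = ∂A₂/∂x − ∂A₁/∂y = -6*x*y + 2*y
∇×A = (-4*y + 6, 0, -6*x*y + 2*y)
At (1, 3, 2): (-6, 0, -12).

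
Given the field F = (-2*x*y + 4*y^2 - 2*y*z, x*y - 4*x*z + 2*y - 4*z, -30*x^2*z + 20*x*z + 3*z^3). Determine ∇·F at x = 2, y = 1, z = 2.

-42

∂F₁/∂x = -2*y
∂F₂/∂y = x + 2
∂F₃/∂z = -30*x^2 + 20*x + 9*z^2
∇·F = -30*x^2 + 21*x - 2*y + 9*z^2 + 2
At (2, 1, 2): -42.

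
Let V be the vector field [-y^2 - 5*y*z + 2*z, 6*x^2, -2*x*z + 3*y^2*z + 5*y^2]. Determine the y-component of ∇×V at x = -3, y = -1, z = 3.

(∇×V)_2 = ∂V₁/∂z − ∂V₃/∂x
= -5*y + 2 − (-2*z)
= -5*y + 2*z + 2
At (-3, -1, 3): 13.

13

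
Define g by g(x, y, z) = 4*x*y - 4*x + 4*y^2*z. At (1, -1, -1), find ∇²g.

∂²g/∂x² = 0
∂²g/∂y² = 8*z
∂²g/∂z² = 0
∇²g = 8*z
At (1, -1, -1): -8.

-8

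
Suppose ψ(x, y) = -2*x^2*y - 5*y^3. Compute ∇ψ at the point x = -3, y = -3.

∂ψ/∂x = -4*x*y
∂ψ/∂y = -2*x^2 - 15*y^2
∇ψ = (-4*x*y, -2*x^2 - 15*y^2)
At (-3, -3): (-36, -153).

(-36, -153)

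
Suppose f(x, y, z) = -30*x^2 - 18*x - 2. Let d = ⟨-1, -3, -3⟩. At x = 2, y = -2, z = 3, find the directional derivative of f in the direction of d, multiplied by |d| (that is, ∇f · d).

138

∂f/∂x = -60*x - 18
∂f/∂y = 0
∂f/∂z = 0
∇f at (2, -2, 3) = (-138, 0, 0)
∇f · d = (-138)(-1) + (0)(-3) + (0)(-3) = 138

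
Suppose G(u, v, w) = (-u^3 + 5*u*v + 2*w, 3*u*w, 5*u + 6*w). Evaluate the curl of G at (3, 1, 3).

(∇×G)₁ = ∂G₃/∂v − ∂G₂/∂w = -3*u
(∇×G)₂ = ∂G₁/∂w − ∂G₃/∂u = -3
(∇×G)₃ = ∂G₂/∂u − ∂G₁/∂v = -5*u + 3*w
∇×G = (-3*u, -3, -5*u + 3*w)
At (3, 1, 3): (-9, -3, -6).

(-9, -3, -6)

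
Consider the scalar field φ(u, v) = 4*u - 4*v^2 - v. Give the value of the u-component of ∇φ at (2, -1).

(∇φ)_1 = ∂φ/∂u = 4
At (2, -1): 4.

4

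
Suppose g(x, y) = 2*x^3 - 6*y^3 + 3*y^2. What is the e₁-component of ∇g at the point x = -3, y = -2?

54

(∇g)_1 = ∂g/∂x = 6*x^2
At (-3, -2): 54.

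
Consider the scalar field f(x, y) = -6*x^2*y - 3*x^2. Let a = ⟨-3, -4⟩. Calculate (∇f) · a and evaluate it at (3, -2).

54

∂f/∂x = -12*x*y - 6*x
∂f/∂y = -6*x^2
∇f at (3, -2) = (54, -54)
∇f · a = (54)(-3) + (-54)(-4) = 54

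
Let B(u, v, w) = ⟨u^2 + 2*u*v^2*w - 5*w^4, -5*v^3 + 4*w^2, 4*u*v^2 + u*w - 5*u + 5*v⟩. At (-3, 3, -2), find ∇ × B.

(∇×B)₁ = ∂B₃/∂v − ∂B₂/∂w = 8*u*v - 8*w + 5
(∇×B)₂ = ∂B₁/∂w − ∂B₃/∂u = 2*u*v^2 - 4*v^2 - 20*w^3 - w + 5
(∇×B)₃ = ∂B₂/∂u − ∂B₁/∂v = -4*u*v*w
∇×B = (8*u*v - 8*w + 5, 2*u*v^2 - 4*v^2 - 20*w^3 - w + 5, -4*u*v*w)
At (-3, 3, -2): (-51, 77, -72).

(-51, 77, -72)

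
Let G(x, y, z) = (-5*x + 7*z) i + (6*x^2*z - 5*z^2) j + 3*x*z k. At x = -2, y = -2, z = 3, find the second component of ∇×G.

-2

(∇×G)_2 = ∂G₁/∂z − ∂G₃/∂x
= 7 − (3*z)
= -3*z + 7
At (-2, -2, 3): -2.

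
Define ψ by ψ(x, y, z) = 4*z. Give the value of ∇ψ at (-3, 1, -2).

∂ψ/∂x = 0
∂ψ/∂y = 0
∂ψ/∂z = 4
∇ψ = (0, 0, 4)
At (-3, 1, -2): (0, 0, 4).

(0, 0, 4)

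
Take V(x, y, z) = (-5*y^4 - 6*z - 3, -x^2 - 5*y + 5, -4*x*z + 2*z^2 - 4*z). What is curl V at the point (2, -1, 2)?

(∇×V)₁ = ∂V₃/∂y − ∂V₂/∂z = 0
(∇×V)₂ = ∂V₁/∂z − ∂V₃/∂x = 4*z - 6
(∇×V)₃ = ∂V₂/∂x − ∂V₁/∂y = -2*x + 20*y^3
∇×V = (0, 4*z - 6, -2*x + 20*y^3)
At (2, -1, 2): (0, 2, -24).

(0, 2, -24)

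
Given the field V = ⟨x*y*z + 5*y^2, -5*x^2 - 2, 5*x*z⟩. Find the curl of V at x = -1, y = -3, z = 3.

(∇×V)₁ = ∂V₃/∂y − ∂V₂/∂z = 0
(∇×V)₂ = ∂V₁/∂z − ∂V₃/∂x = x*y - 5*z
(∇×V)₃ = ∂V₂/∂x − ∂V₁/∂y = -x*z - 10*x - 10*y
∇×V = (0, x*y - 5*z, -x*z - 10*x - 10*y)
At (-1, -3, 3): (0, -12, 43).

(0, -12, 43)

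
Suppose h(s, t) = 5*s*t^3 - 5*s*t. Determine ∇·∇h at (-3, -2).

180

∂²h/∂s² = 0
∂²h/∂t² = 30*s*t
∇²h = 30*s*t
At (-3, -2): 180.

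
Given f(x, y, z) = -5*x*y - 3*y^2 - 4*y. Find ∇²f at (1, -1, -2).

∂²f/∂x² = 0
∂²f/∂y² = -6
∂²f/∂z² = 0
∇²f = -6
At (1, -1, -2): -6.

-6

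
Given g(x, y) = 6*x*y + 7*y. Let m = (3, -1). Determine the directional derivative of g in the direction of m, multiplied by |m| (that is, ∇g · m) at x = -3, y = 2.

∂g/∂x = 6*y
∂g/∂y = 6*x + 7
∇g at (-3, 2) = (12, -11)
∇g · m = (12)(3) + (-11)(-1) = 47

47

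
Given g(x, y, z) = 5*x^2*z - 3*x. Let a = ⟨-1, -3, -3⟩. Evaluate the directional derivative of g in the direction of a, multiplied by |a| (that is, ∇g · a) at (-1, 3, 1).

-2

∂g/∂x = 10*x*z - 3
∂g/∂y = 0
∂g/∂z = 5*x^2
∇g at (-1, 3, 1) = (-13, 0, 5)
∇g · a = (-13)(-1) + (0)(-3) + (5)(-3) = -2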